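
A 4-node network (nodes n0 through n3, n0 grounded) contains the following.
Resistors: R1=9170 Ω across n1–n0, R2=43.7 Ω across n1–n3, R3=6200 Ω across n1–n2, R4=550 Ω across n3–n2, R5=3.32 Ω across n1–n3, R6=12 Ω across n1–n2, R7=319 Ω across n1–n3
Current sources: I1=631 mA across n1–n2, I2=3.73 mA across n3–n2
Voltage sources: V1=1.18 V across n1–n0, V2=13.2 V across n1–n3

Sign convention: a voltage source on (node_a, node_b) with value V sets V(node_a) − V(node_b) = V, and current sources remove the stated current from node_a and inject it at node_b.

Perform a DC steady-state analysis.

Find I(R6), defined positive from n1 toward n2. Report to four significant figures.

MNA unknowns: 3 node voltages V₁..V_3 plus 2 source currents (V1, V2)
R1: Y=0.0001091 on G[1,0]
I1: z[1]−=0.631, z[2]+=0.631
R2: Y=0.02288 on G[1,3]
R3: Y=0.0001613 on G[1,2]
R4: Y=0.001818 on G[3,2]
I2: z[3]−=0.00373, z[2]+=0.00373
R5: Y=0.3012 on G[1,3]
R6: Y=0.08333 on G[1,2]
R7: Y=0.003135 on G[1,3]
V1: row V1−V0=1.18, i_V1 at 1,0
V2: row V1−V3=13.2, i_V2 at 1,3
solve → V1=1.180, V2=8.339, V3=-12.02
aux → i_V1=-0.0001287, i_V2=-4.353

-0.5966 A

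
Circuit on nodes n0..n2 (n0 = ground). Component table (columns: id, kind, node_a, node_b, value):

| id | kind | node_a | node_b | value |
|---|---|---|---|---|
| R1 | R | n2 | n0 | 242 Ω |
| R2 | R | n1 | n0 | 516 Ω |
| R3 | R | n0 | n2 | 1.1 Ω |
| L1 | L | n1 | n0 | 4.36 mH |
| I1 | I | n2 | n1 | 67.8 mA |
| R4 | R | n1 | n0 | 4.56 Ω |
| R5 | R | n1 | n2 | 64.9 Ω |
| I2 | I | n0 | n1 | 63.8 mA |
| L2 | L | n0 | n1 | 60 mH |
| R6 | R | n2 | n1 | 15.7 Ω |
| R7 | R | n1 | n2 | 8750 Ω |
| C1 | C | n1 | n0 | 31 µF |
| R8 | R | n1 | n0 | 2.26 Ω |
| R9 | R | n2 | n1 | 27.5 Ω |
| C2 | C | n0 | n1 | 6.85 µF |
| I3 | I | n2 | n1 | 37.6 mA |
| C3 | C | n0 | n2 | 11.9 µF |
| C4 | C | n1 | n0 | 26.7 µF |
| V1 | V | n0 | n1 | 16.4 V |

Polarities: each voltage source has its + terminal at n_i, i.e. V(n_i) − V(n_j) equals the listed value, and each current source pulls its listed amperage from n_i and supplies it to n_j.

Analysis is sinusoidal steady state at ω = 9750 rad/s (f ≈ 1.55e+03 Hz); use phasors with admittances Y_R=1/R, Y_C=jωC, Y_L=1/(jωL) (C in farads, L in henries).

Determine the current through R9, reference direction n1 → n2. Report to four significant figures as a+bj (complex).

-0.5265-0.007876j A

Apply KCL at each of the 2 non-ground nodes and solve the resulting linear system.
Node n1: branches {R2, L1, I1, R4, R5, I2, L2, R6, R7, C1, R8, R9, C2, I3, C4, V1} → V_1 = -16.40+0.000j
Node n2: branches {R1, R3, I1, R5, R6, R7, R9, I3, C3} → V_2 = -1.920+0.2166j
Source currents: i(V1)=-12.73-9.933j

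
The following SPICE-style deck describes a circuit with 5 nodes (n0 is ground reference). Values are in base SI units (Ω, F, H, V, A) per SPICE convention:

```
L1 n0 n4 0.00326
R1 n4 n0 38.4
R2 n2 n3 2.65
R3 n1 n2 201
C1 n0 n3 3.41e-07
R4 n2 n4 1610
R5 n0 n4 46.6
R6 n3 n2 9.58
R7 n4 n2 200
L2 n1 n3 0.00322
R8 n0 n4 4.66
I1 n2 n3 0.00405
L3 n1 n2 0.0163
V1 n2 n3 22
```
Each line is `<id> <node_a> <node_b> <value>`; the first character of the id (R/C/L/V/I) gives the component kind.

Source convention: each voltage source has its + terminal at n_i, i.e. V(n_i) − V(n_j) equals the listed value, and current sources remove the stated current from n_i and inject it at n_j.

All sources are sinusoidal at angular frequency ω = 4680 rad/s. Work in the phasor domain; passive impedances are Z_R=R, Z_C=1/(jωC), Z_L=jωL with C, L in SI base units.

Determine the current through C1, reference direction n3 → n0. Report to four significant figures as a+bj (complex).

-0.009407-0.03243j A

MNA unknowns: 4 node voltages V₁..V_4 plus 1 source current (V1)
L1: Y=0.000-0.06554j on G[0,4]
R1: Y=0.02604+0.000j on G[4,0]
R2: Y=0.3774+0.000j on G[2,3]
R3: Y=0.004975+0.000j on G[1,2]
C1: Y=0.000+0.001596j on G[0,3]
R4: Y=0.0006211+0.000j on G[2,4]
R5: Y=0.02146+0.000j on G[0,4]
R6: Y=0.1044+0.000j on G[3,2]
R7: Y=0.005000+0.000j on G[4,2]
L2: Y=0.000-0.06636j on G[1,3]
R8: Y=0.2146+0.000j on G[0,4]
I1: z[2]−=0.00405, z[3]+=0.00405
L3: Y=0.000-0.01311j on G[1,2]
V1: row V2−V3=22, i_V1 at 2,3
solve → V1=-16.62+7.040j, V2=1.678+5.894j, V3=-20.32+5.894j, V4=0.004655+0.1249j
aux → i_V1=-10.69+0.2132j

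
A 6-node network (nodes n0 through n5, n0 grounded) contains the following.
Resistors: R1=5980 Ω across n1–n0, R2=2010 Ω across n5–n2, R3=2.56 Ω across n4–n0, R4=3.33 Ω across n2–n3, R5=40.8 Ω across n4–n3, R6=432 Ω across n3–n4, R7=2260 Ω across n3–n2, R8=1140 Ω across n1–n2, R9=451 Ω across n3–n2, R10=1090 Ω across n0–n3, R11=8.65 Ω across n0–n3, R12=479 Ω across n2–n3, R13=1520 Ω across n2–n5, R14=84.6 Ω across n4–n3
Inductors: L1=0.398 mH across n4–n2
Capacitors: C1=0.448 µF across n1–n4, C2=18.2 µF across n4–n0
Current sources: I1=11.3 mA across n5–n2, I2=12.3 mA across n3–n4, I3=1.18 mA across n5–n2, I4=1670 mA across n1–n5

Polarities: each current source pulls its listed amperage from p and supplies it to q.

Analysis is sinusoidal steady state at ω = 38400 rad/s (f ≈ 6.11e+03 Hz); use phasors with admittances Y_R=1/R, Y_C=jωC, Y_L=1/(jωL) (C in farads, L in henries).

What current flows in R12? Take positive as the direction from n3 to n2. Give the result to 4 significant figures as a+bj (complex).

Element admittances at ω=38400 rad/s:
  Y(R1) = 0.0001672+0.000j S between n1,n0
  Y(R2) = 0.0004975+0.000j S between n5,n2
  Y(R3) = 0.3906+0.000j S between n4,n0
  Y(R4) = 0.3003+0.000j S between n2,n3
  Y(L1) = 0.000-0.06543j S between n4,n2
  Y(R5) = 0.02451+0.000j S between n4,n3
  Y(C1) = 0.000+0.01720j S between n1,n4
  Y(C2) = 0.000+0.6989j S between n4,n0
  Y(R6) = 0.002315+0.000j S between n3,n4
  Y(R7) = 0.0004425+0.000j S between n3,n2
  I1: injects 0.0113 A into n2 (from n5)
  I2: injects 0.0123 A into n4 (from n3)
  Y(R8) = 0.0008772+0.000j S between n1,n2
  Y(R9) = 0.002217+0.000j S between n3,n2
  I3: injects 0.00118 A into n2 (from n5)
  Y(R10) = 0.0009174+0.000j S between n0,n3
  Y(R11) = 0.1156+0.000j S between n0,n3
  Y(R12) = 0.002088+0.000j S between n2,n3
  Y(R13) = 0.0006579+0.000j S between n2,n5
  Y(R14) = 0.01182+0.000j S between n4,n3
  I4: injects 1.67 A into n5 (from n1)
Assemble and solve the 5×5 MNA system:
  V(n1)=-6.658+96.60j  V(n2)=10.65+8.421j  V(n3)=6.928+5.621j  V(n4)=-1.223+0.4700j  V(n5)=1445+8.421j

-0.007765-0.005845j A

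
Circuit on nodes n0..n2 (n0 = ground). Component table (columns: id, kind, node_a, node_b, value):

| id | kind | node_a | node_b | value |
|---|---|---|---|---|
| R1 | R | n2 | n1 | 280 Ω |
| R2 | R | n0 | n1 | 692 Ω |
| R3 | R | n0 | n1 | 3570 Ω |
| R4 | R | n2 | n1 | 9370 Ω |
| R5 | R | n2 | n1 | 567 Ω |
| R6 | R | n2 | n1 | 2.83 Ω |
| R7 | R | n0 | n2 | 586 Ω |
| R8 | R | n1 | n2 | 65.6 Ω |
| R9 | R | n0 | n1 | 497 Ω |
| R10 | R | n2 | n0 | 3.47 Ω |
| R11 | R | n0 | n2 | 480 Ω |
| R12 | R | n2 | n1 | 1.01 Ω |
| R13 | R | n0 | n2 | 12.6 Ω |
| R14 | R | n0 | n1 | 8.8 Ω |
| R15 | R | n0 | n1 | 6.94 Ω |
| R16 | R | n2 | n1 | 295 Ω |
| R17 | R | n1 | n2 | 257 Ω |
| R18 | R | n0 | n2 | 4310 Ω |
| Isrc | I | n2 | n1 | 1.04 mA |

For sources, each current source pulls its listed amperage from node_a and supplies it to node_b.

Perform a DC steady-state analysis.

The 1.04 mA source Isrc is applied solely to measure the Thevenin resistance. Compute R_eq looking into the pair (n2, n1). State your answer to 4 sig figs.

R_eq = 0.6558 Ω

MNA unknowns: 2 node voltages V₁..V_2
R1: Y=0.003571 on G[2,1]
R2: Y=0.001445 on G[0,1]
R3: Y=0.0002801 on G[0,1]
R4: Y=0.0001067 on G[2,1]
R5: Y=0.001764 on G[2,1]
R6: Y=0.3534 on G[2,1]
R7: Y=0.001706 on G[0,2]
R8: Y=0.01524 on G[1,2]
R9: Y=0.002012 on G[0,1]
R10: Y=0.2882 on G[2,0]
R11: Y=0.002083 on G[0,2]
R12: Y=0.9901 on G[2,1]
R13: Y=0.07937 on G[0,2]
R14: Y=0.1136 on G[0,1]
R15: Y=0.1441 on G[0,1]
R16: Y=0.003390 on G[2,1]
R17: Y=0.003891 on G[1,2]
R18: Y=0.0002320 on G[0,2]
Isrc: z[2]−=0.00104, z[1]+=0.00104
solve → V1=0.0004003, V2=-0.0002817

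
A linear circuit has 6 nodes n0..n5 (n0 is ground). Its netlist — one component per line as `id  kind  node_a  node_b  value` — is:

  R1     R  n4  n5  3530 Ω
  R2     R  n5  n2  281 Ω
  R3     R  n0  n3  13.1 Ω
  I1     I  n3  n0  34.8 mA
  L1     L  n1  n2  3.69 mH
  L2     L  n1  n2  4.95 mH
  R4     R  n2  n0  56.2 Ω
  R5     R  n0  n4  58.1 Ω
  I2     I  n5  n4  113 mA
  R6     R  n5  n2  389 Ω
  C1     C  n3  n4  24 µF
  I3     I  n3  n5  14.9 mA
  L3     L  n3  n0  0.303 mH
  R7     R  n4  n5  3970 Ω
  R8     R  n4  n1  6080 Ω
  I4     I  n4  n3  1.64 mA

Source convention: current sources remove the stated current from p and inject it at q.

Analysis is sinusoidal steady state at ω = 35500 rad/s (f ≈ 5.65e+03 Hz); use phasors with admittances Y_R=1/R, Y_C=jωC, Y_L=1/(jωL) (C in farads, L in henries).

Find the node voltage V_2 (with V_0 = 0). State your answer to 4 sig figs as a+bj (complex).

Apply KCL at each of the 5 non-ground nodes and solve the resulting linear system.
Node n1: branches {L1, L2, R8} → V_1 = -4.882+0.06926j
Node n2: branches {R2, L1, L2, R4, R6} → V_2 = -4.881+0.005705j
Node n3: branches {R3, I1, C1, I3, L3, I4} → V_3 = 0.2705+0.2883j
Node n4: branches {R1, R5, I2, C1, R7, R8, I4} → V_4 = 0.2668+0.1762j
Node n5: branches {R1, R2, I2, R6, I3, R7} → V_5 = -19.19+0.01940j

-4.881+0.005705j V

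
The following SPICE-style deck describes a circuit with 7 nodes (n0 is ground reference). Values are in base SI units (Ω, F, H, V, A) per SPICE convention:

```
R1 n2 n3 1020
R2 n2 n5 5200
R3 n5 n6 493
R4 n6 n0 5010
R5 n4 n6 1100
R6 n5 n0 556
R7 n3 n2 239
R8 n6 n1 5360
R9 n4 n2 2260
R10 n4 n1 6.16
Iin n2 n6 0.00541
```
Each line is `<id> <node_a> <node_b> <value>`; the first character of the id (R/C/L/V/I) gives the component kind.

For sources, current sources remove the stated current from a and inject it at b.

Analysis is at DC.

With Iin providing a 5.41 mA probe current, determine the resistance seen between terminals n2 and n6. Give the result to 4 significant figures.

MNA unknowns: 6 node voltages V₁..V_6
R1: Y=0.0009804 on G[2,3]
R2: Y=0.0001923 on G[2,5]
R3: Y=0.002028 on G[5,6]
R4: Y=0.0001996 on G[6,0]
R5: Y=0.0009091 on G[4,6]
R6: Y=0.001799 on G[5,0]
R7: Y=0.004184 on G[3,2]
R8: Y=0.0001866 on G[6,1]
R9: Y=0.0004425 on G[4,2]
R10: Y=0.1623 on G[4,1]
Iin: z[2]−=0.00541, z[6]+=0.00541
solve → V1=-2.367, V2=-10.20, V3=-10.20, V4=-2.370, V5=-0.08799, V6=0.7928

R_eq = 2032. Ω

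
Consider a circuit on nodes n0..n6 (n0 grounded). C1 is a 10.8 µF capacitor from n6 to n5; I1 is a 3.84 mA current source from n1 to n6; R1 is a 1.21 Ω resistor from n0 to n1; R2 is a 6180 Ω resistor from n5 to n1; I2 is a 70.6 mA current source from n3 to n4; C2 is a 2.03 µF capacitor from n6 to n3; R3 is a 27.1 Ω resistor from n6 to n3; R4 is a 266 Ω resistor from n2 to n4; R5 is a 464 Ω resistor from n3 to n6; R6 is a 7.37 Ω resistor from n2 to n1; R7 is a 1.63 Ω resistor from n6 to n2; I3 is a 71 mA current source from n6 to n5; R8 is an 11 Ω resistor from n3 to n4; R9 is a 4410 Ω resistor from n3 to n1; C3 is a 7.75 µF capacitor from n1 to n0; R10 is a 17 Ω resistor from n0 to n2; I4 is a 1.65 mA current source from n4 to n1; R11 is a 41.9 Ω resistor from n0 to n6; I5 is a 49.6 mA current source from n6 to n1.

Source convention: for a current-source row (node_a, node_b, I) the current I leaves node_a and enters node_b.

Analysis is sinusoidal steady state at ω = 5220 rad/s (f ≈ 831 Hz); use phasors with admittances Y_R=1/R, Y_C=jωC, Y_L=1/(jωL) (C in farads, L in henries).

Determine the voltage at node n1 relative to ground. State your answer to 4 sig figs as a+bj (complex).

Apply KCL at each of the 6 non-ground nodes and solve the resulting linear system.
Node n1: branches {I1, R1, R2, R6, R9, C3, I4, I5} → V_1 = 0.02153-0.001081j
Node n2: branches {R4, R6, R7, R10} → V_2 = -0.1954+0.0002173j
Node n3: branches {I2, C2, R3, R5, R8, R9} → V_3 = -0.3551+0.02246j
Node n4: branches {I2, R4, R8, I4} → V_4 = 0.3796+0.02158j
Node n5: branches {C1, R2, I3} → V_5 = -0.2621-1.260j
Node n6: branches {C1, I1, C2, R3, R5, R7, I3, R11, I5} → V_6 = -0.2657+0.0003944j

0.02153-0.001081j V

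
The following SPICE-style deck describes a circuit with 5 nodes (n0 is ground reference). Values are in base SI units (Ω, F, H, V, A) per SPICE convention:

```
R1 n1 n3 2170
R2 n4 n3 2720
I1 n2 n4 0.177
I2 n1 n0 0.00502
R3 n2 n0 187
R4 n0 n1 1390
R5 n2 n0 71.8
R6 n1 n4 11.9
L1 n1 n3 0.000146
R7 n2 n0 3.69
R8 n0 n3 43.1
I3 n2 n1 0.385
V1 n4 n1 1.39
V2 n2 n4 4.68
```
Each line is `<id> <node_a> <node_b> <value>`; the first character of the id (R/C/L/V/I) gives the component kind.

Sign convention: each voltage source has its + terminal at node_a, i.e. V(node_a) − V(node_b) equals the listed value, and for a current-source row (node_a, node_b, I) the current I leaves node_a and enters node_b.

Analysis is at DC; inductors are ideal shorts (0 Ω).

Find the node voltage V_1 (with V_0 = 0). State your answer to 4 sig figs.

-5.624 V

Apply KCL at each of the 4 non-ground nodes and solve the resulting linear system.
Node n1: branches {R1, I2, R4, R6, L1, I3, V1} → V_1 = -5.624
Node n2: branches {I1, R3, R5, R7, I3, V2} → V_2 = 0.4462
Node n3: branches {R1, R2, L1, R8} → V_3 = -5.624
Node n4: branches {R2, I1, R6, V1, V2} → V_4 = -4.234
Source currents: i(L1)=-0.1310, i(V1)=-0.6318, i(V2)=-0.6915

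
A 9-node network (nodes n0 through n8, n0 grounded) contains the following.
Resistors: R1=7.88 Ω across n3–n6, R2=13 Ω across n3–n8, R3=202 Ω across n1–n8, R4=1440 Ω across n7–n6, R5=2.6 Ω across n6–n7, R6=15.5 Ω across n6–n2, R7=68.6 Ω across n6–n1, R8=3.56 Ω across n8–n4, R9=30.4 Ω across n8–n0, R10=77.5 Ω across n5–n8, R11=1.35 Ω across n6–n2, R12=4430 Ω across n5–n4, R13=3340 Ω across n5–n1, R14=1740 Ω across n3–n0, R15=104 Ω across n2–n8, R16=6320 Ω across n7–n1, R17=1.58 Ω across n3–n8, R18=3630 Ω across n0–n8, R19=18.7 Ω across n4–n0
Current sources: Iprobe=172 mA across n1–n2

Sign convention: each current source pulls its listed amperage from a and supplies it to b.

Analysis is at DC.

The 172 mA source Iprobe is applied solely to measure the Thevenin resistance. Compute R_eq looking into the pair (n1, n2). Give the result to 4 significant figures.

R_eq = 51.80 Ω

Apply KCL at each of the 8 non-ground nodes and solve the resulting linear system.
Node n1: branches {R3, R7, R13, R16, Iprobe} → V_1 = -8.347
Node n2: branches {R6, R11, R15, Iprobe} → V_2 = 0.5627
Node n3: branches {R1, R2, R14, R17} → V_3 = 0.05367
Node n4: branches {R8, R12, R19} → V_4 = -0.0003852
Node n5: branches {R10, R12, R13} → V_5 = -0.1864
Node n6: branches {R1, R4, R5, R6, R7, R11} → V_6 = 0.3559
Node n7: branches {R4, R5, R16} → V_7 = 0.3523
Node n8: branches {R2, R3, R8, R9, R10, R15, R17, R18} → V_8 = -0.0003090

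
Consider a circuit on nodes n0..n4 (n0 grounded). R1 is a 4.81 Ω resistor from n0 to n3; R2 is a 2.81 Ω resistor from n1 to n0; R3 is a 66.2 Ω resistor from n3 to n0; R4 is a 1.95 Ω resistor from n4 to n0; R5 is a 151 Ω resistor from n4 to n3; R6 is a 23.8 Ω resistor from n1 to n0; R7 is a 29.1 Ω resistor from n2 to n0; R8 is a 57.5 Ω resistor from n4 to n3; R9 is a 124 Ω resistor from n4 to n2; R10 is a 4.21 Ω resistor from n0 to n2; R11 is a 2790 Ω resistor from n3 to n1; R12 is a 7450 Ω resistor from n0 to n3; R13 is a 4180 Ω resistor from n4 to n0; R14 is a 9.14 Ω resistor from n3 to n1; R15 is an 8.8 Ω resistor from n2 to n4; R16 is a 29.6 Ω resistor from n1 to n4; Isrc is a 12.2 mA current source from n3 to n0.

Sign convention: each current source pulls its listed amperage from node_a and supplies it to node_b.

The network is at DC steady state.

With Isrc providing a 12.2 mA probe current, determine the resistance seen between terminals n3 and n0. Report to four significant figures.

R_eq = 3.001 Ω

Element admittances at DC:
  Y(R1) = 0.2079 S between n0,n3
  Y(R2) = 0.3559 S between n1,n0
  Y(R3) = 0.01511 S between n3,n0
  Y(R4) = 0.5128 S between n4,n0
  Y(R5) = 0.006623 S between n4,n3
  Y(R6) = 0.04202 S between n1,n0
  Y(R7) = 0.03436 S between n2,n0
  Y(R8) = 0.01739 S between n4,n3
  Y(R9) = 0.008065 S between n4,n2
  Y(R10) = 0.2375 S between n0,n2
  Y(R11) = 0.0003584 S between n3,n1
  Y(R12) = 0.0001342 S between n0,n3
  Y(R13) = 0.0002392 S between n4,n0
  Y(R14) = 0.1094 S between n3,n1
  Y(R15) = 0.1136 S between n2,n4
  Y(R16) = 0.03378 S between n1,n4
  Isrc: injects 0.0122 A into n0 (from n3)
Assemble and solve the 4×4 MNA system:
  V(n1)=-0.007531  V(n2)=-0.0005352  V(n3)=-0.03661  V(n4)=-0.001731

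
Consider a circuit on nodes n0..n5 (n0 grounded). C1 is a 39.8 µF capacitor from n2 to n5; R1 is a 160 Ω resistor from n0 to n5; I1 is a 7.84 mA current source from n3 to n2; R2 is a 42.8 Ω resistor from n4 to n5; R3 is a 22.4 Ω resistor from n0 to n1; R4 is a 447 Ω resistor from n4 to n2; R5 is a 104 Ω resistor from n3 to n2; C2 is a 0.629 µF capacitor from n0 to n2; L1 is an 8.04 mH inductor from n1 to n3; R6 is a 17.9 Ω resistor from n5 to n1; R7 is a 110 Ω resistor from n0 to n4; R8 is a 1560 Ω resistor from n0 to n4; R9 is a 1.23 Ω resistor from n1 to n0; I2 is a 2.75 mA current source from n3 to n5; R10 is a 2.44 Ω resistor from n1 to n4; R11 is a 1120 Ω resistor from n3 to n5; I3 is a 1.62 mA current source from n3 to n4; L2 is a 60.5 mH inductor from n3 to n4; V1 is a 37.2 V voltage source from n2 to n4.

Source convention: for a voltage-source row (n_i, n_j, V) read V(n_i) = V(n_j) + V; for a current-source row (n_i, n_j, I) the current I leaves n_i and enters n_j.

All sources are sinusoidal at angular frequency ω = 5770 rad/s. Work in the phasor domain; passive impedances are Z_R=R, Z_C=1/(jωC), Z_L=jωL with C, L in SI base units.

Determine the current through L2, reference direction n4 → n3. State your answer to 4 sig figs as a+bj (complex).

Element admittances at ω=5770 rad/s:
  Y(C1) = 0.000+0.2296j S between n2,n5
  Y(R1) = 0.006250+0.000j S between n0,n5
  I1: injects 0.00784 A into n2 (from n3)
  Y(R2) = 0.02336+0.000j S between n4,n5
  Y(R3) = 0.04464+0.000j S between n0,n1
  Y(R4) = 0.002237+0.000j S between n4,n2
  Y(R5) = 0.009615+0.000j S between n3,n2
  Y(C2) = 0.000+0.003629j S between n0,n2
  Y(L1) = 0.000-0.02156j S between n1,n3
  Y(R6) = 0.05587+0.000j S between n5,n1
  Y(R7) = 0.009091+0.000j S between n0,n4
  Y(R8) = 0.0006410+0.000j S between n0,n4
  Y(R9) = 0.8130+0.000j S between n1,n0
  I2: injects 0.00275 A into n5 (from n3)
  Y(R10) = 0.4098+0.000j S between n1,n4
  Y(R11) = 0.0008929+0.000j S between n3,n5
  I3: injects 0.00162 A into n4 (from n3)
  Y(L2) = 0.000-0.002865j S between n3,n4
  V1: constraint V(n2)−V(n4) = 37.2
Assemble and solve the 6×6 MNA system:
  V(n1)=-0.1580-0.1870j  V(n2)=32.22-1.670j  V(n3)=4.321+11.01j  V(n4)=-4.978-1.670j  V(n5)=28.46+9.550j
  i(V1)=-2.926-0.8595j

-0.03632+0.02664j A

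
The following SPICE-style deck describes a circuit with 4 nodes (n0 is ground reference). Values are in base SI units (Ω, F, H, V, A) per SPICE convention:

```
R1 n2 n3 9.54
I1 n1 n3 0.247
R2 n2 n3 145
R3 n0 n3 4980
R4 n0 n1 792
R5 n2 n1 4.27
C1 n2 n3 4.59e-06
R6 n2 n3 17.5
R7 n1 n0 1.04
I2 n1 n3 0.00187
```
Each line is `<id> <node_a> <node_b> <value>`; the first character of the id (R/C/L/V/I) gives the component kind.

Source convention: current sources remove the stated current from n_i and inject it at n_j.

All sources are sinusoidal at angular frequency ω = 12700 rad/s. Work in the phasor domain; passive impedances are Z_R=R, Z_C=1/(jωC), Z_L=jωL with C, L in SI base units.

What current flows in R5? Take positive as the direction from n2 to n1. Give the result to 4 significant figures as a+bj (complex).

0.2484+9.092e-05j A

Apply KCL at each of the 3 non-ground nodes and solve the resulting linear system.
Node n1: branches {I1, R4, R5, R7, I2} → V_1 = -0.0004953+9.443e-05j
Node n2: branches {R1, R2, R5, C1, R6} → V_2 = 1.060+0.0004826j
Node n3: branches {R1, I1, R2, R3, C1, R6, I2} → V_3 = 2.375-0.4528j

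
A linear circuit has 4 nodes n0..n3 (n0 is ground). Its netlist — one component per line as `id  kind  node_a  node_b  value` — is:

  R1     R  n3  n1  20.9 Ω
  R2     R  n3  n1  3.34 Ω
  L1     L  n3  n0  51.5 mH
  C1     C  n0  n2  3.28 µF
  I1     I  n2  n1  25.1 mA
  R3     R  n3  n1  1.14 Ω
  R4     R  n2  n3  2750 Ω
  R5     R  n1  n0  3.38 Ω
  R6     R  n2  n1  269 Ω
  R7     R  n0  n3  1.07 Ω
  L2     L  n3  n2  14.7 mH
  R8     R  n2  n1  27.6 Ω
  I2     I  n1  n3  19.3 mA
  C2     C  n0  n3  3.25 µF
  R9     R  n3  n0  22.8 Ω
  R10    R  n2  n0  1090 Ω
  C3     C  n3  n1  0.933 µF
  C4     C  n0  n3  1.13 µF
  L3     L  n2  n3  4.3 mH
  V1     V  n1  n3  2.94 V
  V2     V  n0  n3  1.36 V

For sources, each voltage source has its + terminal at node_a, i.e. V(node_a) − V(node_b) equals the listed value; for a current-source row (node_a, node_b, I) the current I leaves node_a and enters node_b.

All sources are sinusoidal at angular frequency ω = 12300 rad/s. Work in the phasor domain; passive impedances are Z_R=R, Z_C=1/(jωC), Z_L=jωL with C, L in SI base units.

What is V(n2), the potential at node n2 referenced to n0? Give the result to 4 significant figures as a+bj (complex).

1.063+0.3960j V

Apply KCL at each of the 3 non-ground nodes and solve the resulting linear system.
Node n1: branches {R1, R2, I1, R3, R5, R6, R8, I2, C3, V1} → V_1 = 1.580+0.000j
Node n2: branches {C1, I1, R4, R6, L2, R8, R10, L3} → V_2 = 1.063+0.3960j
Node n3: branches {R1, R2, L1, R3, R4, R7, L2, I2, C2, R9, C3, C4, L3, V1, V2} → V_3 = -1.360+0.000j
Source currents: i(V1)=-4.082-0.01792j, i(V2)=-0.8782-0.02788j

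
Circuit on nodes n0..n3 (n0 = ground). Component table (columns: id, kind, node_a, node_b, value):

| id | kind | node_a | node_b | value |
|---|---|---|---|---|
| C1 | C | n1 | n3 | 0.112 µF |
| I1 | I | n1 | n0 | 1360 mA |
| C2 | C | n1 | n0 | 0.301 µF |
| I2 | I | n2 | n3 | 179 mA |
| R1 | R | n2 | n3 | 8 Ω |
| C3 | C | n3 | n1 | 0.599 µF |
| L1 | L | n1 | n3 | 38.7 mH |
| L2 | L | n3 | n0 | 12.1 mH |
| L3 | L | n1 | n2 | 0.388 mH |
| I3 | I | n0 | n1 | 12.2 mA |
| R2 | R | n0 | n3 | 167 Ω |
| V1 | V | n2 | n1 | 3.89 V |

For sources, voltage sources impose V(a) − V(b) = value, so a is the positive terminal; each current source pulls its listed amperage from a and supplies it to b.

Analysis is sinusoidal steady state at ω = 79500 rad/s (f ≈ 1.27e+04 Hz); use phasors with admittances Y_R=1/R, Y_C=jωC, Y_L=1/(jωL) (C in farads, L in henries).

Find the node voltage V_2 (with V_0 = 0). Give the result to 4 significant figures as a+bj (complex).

-9.541+56.10j V

Apply KCL at each of the 3 non-ground nodes and solve the resulting linear system.
Node n1: branches {C1, I1, C2, C3, L1, L3, I3, V1} → V_1 = -13.43+56.10j
Node n2: branches {I2, R1, L3, V1} → V_2 = -9.541+56.10j
Node n3: branches {C1, I2, R1, C3, L1, L2, R2} → V_3 = -9.929+51.95j
Source currents: i(V1)=-0.2275-0.3921j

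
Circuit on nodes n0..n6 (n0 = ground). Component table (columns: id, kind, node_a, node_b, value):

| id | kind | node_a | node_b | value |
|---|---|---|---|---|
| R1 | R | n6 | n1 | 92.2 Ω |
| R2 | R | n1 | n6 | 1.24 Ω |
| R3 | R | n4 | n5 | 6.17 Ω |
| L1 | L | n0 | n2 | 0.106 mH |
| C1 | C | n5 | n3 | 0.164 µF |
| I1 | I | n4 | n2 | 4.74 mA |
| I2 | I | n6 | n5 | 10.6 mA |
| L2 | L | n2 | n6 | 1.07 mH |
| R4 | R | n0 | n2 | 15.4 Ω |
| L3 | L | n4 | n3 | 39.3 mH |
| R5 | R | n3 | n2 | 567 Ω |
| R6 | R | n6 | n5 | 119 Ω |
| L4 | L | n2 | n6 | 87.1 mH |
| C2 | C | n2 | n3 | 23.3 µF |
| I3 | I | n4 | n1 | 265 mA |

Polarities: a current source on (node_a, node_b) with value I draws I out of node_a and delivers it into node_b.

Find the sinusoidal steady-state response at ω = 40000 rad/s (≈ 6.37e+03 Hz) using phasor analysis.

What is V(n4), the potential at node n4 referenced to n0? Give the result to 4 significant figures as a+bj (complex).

MNA unknowns: 6 node voltages V₁..V_6
R1: Y=0.01085+0.000j on G[6,1]
R2: Y=0.8065+0.000j on G[1,6]
R3: Y=0.1621+0.000j on G[4,5]
L1: Y=0.000-0.2358j on G[0,2]
C1: Y=0.000+0.006560j on G[5,3]
I1: z[4]−=0.00474, z[2]+=0.00474
I2: z[6]−=0.0106, z[5]+=0.0106
L2: Y=0.000-0.02336j on G[2,6]
R4: Y=0.06494+0.000j on G[0,2]
L3: Y=0.000-0.0006361j on G[4,3]
R5: Y=0.001764+0.000j on G[3,2]
R6: Y=0.008403+0.000j on G[6,5]
L4: Y=0.000-0.0002870j on G[2,6]
C2: Y=0.000+0.9320j on G[2,3]
I3: z[4]−=0.265, z[1]+=0.265
solve → V1=-5.139+4.832j, V2=0.000+0.000j, V3=-0.1389+0.1274j, V4=-23.88+20.11j, V5=-22.14+20.21j, V6=-5.463+4.832j

-23.88+20.11j V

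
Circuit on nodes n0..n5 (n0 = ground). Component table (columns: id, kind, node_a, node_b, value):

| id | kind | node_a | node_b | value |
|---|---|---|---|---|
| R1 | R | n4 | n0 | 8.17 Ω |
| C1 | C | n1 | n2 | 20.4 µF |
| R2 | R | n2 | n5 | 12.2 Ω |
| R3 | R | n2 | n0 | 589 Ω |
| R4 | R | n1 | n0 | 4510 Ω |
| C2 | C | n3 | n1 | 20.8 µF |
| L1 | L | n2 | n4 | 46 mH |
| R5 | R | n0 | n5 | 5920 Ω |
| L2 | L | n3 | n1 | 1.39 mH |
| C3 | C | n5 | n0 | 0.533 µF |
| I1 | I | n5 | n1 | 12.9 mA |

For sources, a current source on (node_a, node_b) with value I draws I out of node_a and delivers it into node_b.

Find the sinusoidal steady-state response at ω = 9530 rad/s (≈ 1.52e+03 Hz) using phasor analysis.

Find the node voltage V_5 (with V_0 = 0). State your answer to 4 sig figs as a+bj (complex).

MNA unknowns: 5 node voltages V₁..V_5
R1: Y=0.1224+0.000j on G[4,0]
C1: Y=0.000+0.1944j on G[1,2]
R2: Y=0.08197+0.000j on G[2,5]
R3: Y=0.001698+0.000j on G[2,0]
R4: Y=0.0002217+0.000j on G[1,0]
C2: Y=0.000+0.1982j on G[3,1]
L1: Y=0.000-0.002281j on G[2,4]
R5: Y=0.0001689+0.000j on G[0,5]
L2: Y=0.000-0.07549j on G[3,1]
C3: Y=0.000+0.005079j on G[5,0]
I1: z[5]−=0.0129, z[1]+=0.0129
solve → V1=0.1777+0.06379j, V2=0.1777+0.1299j, V3=0.1777+0.06379j, V4=0.002483-0.003266j, V5=0.02824+0.1279j

0.02824+0.1279j V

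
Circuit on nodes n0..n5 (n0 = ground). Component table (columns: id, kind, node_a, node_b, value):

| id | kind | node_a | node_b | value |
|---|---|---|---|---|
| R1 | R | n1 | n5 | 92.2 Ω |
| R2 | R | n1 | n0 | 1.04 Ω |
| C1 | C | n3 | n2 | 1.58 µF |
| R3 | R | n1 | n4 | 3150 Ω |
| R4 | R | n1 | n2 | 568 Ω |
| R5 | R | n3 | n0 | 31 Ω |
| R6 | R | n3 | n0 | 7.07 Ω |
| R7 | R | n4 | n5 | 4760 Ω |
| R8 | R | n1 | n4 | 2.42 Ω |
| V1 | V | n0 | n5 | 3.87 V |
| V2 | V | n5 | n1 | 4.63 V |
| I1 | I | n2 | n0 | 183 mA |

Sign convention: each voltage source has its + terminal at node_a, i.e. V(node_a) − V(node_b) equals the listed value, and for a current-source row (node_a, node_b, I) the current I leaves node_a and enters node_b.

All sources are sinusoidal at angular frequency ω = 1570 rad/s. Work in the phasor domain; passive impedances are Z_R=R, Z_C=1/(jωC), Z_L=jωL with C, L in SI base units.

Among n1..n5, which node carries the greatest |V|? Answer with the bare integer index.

2

Apply KCL at each of the 5 non-ground nodes and solve the resulting linear system.
Node n1: branches {R1, R2, R3, R4, R8, V2} → V_1 = -8.500+0.000j
Node n2: branches {C1, R4, I1} → V_2 = -37.92+52.36j
Node n3: branches {C1, R5, R6} → V_3 = -0.7554-0.5307j
Node n4: branches {R3, R7, R8} → V_4 = -8.498+0.000j
Node n5: branches {R1, R7, V1, V2} → V_5 = -3.870+0.000j
Source currents: i(V1)=-8.121-0.09219j, i(V2)=-8.172-0.09219j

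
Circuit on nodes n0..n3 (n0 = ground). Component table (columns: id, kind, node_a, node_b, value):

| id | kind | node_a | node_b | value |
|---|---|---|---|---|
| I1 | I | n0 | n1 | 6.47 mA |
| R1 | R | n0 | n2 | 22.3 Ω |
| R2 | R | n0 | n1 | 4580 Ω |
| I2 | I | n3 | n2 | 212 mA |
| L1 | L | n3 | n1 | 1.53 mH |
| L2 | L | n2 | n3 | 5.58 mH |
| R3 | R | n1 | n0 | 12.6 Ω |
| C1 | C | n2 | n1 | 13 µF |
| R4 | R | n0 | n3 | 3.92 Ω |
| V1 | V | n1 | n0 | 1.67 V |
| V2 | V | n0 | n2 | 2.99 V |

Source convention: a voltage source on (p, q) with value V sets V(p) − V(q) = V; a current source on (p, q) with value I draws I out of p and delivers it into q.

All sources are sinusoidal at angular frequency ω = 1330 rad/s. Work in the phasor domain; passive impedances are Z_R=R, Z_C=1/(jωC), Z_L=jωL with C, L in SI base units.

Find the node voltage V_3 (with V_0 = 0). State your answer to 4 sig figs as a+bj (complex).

0.4539-0.5235j V

MNA unknowns: 3 node voltages V₁..V_3 plus 2 source currents (V1, V2)
I1: z[0]−=0.00647, z[1]+=0.00647
R1: Y=0.04484+0.000j on G[0,2]
R2: Y=0.0002183+0.000j on G[0,1]
I2: z[3]−=0.212, z[2]+=0.212
L1: Y=0.000-0.4914j on G[3,1]
L2: Y=0.000-0.1347j on G[2,3]
R3: Y=0.07937+0.000j on G[1,0]
C1: Y=0.000+0.01729j on G[2,1]
R4: Y=0.2551+0.000j on G[0,3]
V1: row V1−V0=1.67, i_V1 at 1,0
V2: row V0−V2=2.99, i_V2 at 0,2
solve → V1=1.670+0.000j, V2=-2.990+0.000j, V3=0.4539-0.5235j
aux → i_V1=-0.3837+0.5170j, i_V2=-0.2755+0.3835j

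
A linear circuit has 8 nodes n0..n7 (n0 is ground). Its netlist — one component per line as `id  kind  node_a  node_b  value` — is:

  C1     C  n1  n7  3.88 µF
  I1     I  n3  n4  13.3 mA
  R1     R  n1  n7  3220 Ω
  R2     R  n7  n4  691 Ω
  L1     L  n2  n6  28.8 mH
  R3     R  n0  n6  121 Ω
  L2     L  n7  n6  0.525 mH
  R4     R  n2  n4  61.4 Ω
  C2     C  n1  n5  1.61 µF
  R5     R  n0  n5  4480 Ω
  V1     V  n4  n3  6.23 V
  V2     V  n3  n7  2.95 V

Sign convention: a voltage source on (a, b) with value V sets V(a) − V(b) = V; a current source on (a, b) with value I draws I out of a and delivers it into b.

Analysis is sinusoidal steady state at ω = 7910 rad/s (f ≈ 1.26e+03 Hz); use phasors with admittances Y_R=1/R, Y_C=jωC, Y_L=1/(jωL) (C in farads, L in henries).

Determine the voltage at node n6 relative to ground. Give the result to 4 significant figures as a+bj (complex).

0.004012+0.001162j V

Element admittances at ω=7910 rad/s:
  Y(C1) = 0.000+0.03069j S between n1,n7
  I1: injects 0.0133 A into n4 (from n3)
  Y(R1) = 0.0003106+0.000j S between n1,n7
  Y(R2) = 0.001447+0.000j S between n7,n4
  Y(L1) = 0.000-0.004390j S between n2,n6
  Y(R3) = 0.008264+0.000j S between n0,n6
  Y(L2) = 0.000-0.2408j S between n7,n6
  Y(R4) = 0.01629+0.000j S between n2,n4
  Y(C2) = 0.000+0.01274j S between n1,n5
  Y(R5) = 0.0002232+0.000j S between n0,n5
  V1: constraint V(n4)−V(n3) = 6.23
  V2: constraint V(n3)−V(n7) = 2.95
Assemble and solve the 9×9 MNA system:
  V(n1)=-0.1493-0.04043j  V(n2)=8.429+2.231j  V(n3)=2.800-0.03936j  V(n4)=9.030-0.03936j  V(n5)=-0.1485-0.04304j  V(n6)=0.004012+0.001162j  V(n7)=-0.1496-0.03936j
  i(V1)=-0.009775+0.03698j  i(V2)=-0.02308+0.03698j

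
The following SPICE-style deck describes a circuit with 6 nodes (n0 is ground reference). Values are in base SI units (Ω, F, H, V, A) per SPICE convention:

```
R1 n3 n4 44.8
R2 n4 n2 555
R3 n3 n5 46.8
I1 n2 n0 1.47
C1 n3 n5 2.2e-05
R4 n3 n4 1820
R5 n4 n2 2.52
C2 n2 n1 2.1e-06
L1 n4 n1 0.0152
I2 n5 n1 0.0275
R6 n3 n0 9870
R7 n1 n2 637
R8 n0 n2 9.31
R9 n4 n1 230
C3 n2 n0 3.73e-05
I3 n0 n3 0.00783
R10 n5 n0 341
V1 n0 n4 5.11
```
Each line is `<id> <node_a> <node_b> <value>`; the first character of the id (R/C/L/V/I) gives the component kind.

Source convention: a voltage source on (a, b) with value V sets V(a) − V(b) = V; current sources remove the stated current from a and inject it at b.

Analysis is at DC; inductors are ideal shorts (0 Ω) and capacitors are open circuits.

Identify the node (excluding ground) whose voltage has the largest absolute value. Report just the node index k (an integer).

2

Apply KCL at each of the 5 non-ground nodes and solve the resulting linear system.
Node n1: branches {C2, L1, I2, R7, R9} → V_1 = -5.110
Node n2: branches {R2, I1, R5, C2, R7, R8, C3} → V_2 = -6.925
Node n3: branches {R1, R3, C1, R4, R6, I3} → V_3 = -5.214
Node n4: branches {R1, R2, R4, R5, L1, R9, V1} → V_4 = -5.110
Node n5: branches {R3, C1, I2, R10} → V_5 = -5.716
Source currents: i(L1)=-0.02465, i(V1)=0.7011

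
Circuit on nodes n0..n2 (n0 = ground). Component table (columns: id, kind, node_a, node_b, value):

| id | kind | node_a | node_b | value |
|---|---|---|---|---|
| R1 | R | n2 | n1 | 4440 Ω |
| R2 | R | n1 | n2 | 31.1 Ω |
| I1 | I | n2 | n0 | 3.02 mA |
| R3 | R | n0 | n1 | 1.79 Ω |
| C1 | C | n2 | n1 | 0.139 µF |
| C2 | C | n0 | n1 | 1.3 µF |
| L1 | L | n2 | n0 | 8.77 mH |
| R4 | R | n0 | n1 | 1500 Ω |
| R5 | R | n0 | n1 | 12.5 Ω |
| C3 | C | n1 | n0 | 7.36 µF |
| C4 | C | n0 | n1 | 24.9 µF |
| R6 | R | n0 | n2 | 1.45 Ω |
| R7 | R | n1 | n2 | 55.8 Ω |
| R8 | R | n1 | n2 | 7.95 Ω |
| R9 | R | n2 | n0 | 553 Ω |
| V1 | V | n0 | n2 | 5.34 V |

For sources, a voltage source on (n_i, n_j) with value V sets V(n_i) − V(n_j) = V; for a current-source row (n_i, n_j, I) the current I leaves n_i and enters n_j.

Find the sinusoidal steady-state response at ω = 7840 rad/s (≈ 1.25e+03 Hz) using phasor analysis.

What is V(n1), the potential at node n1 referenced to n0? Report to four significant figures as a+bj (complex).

-1.046+0.3317j V

Apply KCL at each of the 2 non-ground nodes and solve the resulting linear system.
Node n1: branches {R1, R2, R3, C1, C2, R4, R5, C3, C4, R7, R8} → V_1 = -1.046+0.3317j
Node n2: branches {R1, R2, I1, C1, L1, R6, R7, R8, R9, V1} → V_2 = -5.340+0.000j
Source currents: i(V1)=-4.445+0.01458j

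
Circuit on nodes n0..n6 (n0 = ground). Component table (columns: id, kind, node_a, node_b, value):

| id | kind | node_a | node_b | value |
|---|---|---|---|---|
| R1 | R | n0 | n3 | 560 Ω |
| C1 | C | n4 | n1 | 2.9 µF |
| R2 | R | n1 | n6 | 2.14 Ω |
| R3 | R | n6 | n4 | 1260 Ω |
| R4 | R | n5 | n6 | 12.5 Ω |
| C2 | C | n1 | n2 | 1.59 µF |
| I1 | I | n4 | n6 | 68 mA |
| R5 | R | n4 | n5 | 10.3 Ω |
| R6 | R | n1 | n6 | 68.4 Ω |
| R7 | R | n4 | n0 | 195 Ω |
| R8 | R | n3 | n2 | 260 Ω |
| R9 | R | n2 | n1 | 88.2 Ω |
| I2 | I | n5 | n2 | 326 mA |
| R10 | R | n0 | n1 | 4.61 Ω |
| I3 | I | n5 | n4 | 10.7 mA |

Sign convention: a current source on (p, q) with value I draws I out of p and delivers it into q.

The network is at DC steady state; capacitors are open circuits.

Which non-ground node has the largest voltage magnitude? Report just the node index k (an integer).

2

MNA unknowns: 6 node voltages V₁..V_6
R1: Y=0.001786 on G[0,3]
C1: Y=0.000 on G[4,1]
R2: Y=0.4673 on G[1,6]
R3: Y=0.0007937 on G[6,4]
R4: Y=0.08000 on G[5,6]
C2: Y=0.000 on G[1,2]
I1: z[4]−=0.068, z[6]+=0.068
R5: Y=0.09709 on G[4,5]
R6: Y=0.01462 on G[1,6]
R7: Y=0.005128 on G[4,0]
R8: Y=0.003846 on G[3,2]
R9: Y=0.01134 on G[2,1]
I2: z[5]−=0.326, z[2]+=0.326
R10: Y=0.2169 on G[0,1]
I3: z[5]−=0.0107, z[4]+=0.0107
solve → V1=-0.01750, V2=25.95, V3=17.72, V4=-5.430, V5=-5.166, V6=-0.6362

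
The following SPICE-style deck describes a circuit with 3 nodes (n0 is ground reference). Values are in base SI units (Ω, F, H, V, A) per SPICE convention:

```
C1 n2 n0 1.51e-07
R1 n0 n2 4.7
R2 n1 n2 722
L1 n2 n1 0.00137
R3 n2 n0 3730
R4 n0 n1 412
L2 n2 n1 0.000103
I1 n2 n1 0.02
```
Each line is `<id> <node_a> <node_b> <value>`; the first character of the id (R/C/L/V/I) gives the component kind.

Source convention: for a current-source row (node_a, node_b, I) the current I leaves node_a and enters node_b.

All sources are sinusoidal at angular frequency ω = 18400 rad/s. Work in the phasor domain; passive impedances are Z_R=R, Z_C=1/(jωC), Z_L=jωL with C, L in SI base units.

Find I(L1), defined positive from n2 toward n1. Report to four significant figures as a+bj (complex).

Apply KCL at each of the 2 non-ground nodes and solve the resulting linear system.
Node n1: branches {R2, L1, R4, L2, I1} → V_1 = 0.0002274+0.03485j
Node n2: branches {C1, R1, R2, L1, R3, L2, I1} → V_2 = -7.769e-06-0.0003970j

-0.001398+9.330e-06j A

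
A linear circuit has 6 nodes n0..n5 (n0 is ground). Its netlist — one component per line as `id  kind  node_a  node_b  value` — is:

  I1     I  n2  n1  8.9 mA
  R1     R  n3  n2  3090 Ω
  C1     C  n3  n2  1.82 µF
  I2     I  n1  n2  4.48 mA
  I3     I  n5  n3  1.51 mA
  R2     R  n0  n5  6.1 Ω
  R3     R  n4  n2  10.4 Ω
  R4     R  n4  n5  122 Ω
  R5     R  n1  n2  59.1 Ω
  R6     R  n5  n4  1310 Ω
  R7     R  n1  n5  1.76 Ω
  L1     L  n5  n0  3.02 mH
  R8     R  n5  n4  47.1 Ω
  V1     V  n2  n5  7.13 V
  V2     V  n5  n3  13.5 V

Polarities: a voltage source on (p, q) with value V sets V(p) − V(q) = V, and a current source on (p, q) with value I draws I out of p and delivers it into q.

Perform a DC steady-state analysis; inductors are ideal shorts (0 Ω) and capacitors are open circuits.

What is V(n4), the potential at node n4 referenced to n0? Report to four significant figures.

5.426 V

Element admittances at DC:
  I1: injects 0.0089 A into n1 (from n2)
  Y(R1) = 0.0003236 S between n3,n2
  Y(C1) = 0.000 S between n3,n2
  I2: injects 0.00448 A into n2 (from n1)
  I3: injects 0.00151 A into n3 (from n5)
  Y(R2) = 0.1639 S between n0,n5
  Y(R3) = 0.09615 S between n4,n2
  Y(R4) = 0.008197 S between n4,n5
  Y(R5) = 0.01692 S between n1,n2
  Y(R6) = 0.0007634 S between n5,n4
  Y(R7) = 0.5682 S between n1,n5
  L1: short n5↔n0 (DC inductor)
  Y(R8) = 0.02123 S between n5,n4
  V1: constraint V(n2)−V(n5) = 7.13
  V2: constraint V(n5)−V(n3) = 13.5
Assemble and solve the 8×8 MNA system:
  V(n1)=0.2137  V(n2)=7.130  V(n3)=-13.50  V(n4)=5.426  V(n5)=0.000
  i(L1)=0.000  i(V1)=-0.2919  i(V2)=-0.008186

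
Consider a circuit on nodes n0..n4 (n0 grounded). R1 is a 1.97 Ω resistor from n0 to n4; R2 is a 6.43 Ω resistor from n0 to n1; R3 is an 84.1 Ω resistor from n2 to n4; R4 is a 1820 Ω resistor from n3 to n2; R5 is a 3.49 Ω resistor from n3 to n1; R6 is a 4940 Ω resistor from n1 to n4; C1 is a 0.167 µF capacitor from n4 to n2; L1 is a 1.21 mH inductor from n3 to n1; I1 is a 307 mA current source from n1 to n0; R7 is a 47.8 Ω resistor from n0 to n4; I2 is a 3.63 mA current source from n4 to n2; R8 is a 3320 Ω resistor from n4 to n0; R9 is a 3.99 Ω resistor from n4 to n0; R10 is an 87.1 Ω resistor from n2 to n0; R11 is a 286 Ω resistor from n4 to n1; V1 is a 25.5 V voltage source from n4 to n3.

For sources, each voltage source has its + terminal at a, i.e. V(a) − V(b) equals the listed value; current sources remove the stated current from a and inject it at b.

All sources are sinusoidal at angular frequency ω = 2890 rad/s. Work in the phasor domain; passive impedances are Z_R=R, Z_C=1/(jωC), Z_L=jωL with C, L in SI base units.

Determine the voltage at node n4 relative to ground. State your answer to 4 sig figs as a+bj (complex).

3.047-0.5766j V

MNA unknowns: 4 node voltages V₁..V_4 plus 1 source current (V1)
R1: Y=0.5076+0.000j on G[0,4]
R2: Y=0.1555+0.000j on G[0,1]
R3: Y=0.01189+0.000j on G[2,4]
R4: Y=0.0005495+0.000j on G[3,2]
R5: Y=0.2865+0.000j on G[3,1]
R6: Y=0.0002024+0.000j on G[1,4]
C1: Y=0.000+0.0004826j on G[4,2]
L1: Y=0.000-0.2860j on G[3,1]
I1: z[1]−=0.307, z[0]+=0.307
R7: Y=0.02092+0.000j on G[0,4]
I2: z[4]−=0.00363, z[2]+=0.00363
R8: Y=0.0003012+0.000j on G[4,0]
R9: Y=0.2506+0.000j on G[4,0]
R10: Y=0.01148+0.000j on G[2,0]
R11: Y=0.003497+0.000j on G[4,1]
V1: row V4−V3=25.5, i_V1 at 4,3
solve → V1=-17.33+2.909j, V2=1.157-0.2617j, V3=-22.45-0.5766j, V4=3.047-0.5766j
aux → i_V1=-2.477+0.4652j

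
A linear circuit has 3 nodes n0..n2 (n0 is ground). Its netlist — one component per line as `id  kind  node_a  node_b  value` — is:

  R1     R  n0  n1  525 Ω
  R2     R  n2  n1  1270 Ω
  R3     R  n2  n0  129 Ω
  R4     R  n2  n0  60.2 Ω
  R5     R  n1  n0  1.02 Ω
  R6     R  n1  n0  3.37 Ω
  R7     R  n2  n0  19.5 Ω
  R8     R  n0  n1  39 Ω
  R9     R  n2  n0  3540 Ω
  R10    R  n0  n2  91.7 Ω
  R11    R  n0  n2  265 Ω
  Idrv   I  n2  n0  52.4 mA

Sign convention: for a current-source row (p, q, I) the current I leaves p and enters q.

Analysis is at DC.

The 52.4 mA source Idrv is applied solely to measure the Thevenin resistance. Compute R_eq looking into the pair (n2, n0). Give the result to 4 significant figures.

R_eq = 10.94 Ω

MNA unknowns: 2 node voltages V₁..V_2
R1: Y=0.001905 on G[0,1]
R2: Y=0.0007874 on G[2,1]
R3: Y=0.007752 on G[2,0]
R4: Y=0.01661 on G[2,0]
R5: Y=0.9804 on G[1,0]
R6: Y=0.2967 on G[1,0]
R7: Y=0.05128 on G[2,0]
R8: Y=0.02564 on G[0,1]
R9: Y=0.0002825 on G[2,0]
R10: Y=0.01091 on G[0,2]
R11: Y=0.003774 on G[0,2]
Idrv: z[2]−=0.0524, z[0]+=0.0524
solve → V1=-0.0003458, V2=-0.5733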